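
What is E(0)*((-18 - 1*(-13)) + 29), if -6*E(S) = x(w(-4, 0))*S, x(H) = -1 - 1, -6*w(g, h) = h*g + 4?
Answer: 0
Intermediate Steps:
w(g, h) = -2/3 - g*h/6 (w(g, h) = -(h*g + 4)/6 = -(g*h + 4)/6 = -(4 + g*h)/6 = -2/3 - g*h/6)
x(H) = -2
E(S) = S/3 (E(S) = -(-1)*S/3 = S/3)
E(0)*((-18 - 1*(-13)) + 29) = ((1/3)*0)*((-18 - 1*(-13)) + 29) = 0*((-18 + 13) + 29) = 0*(-5 + 29) = 0*24 = 0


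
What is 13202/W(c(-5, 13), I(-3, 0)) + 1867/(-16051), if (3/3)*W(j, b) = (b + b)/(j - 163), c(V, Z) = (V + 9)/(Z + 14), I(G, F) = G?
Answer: 465873655220/1300131 ≈ 3.5833e+5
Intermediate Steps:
c(V, Z) = (9 + V)/(14 + Z)
W(j, b) = 2*b/(-163 + j) (W(j, b) = (b + b)/(j - 163) = (2*b)/(-163 + j) = 2*b/(-163 + j))
13202/W(c(-5, 13), I(-3, 0)) + 1867/(-16051) = 13202/((2*(-3)/(-163 + (9 - 5)/(14 + 13)))) + 1867/(-16051) = 13202/((2*(-3)/(-163 + 4/27))) + 1867*(-1/16051) = 13202/((2*(-3)/(-163 + (1/27)*4))) - 1867/16051 = 13202/((2*(-3)/(-163 + 4/27))) - 1867/16051 = 13202/((2*(-3)/(-4397/27))) - 1867/16051 = 13202/((2*(-3)*(-27/4397))) - 1867/16051 = 13202/(162/4397) - 1867/16051 = 13202*(4397/162) - 1867/16051 = 29024597/81 - 1867/16051 = 465873655220/1300131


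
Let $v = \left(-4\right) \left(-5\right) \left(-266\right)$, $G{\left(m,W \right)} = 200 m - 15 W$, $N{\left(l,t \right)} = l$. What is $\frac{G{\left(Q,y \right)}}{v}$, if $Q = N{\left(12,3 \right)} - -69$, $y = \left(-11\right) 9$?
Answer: $- \frac{3537}{1064} \approx -3.3242$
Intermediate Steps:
$y = -99$
$Q = 81$ ($Q = 12 - -69 = 12 + 69 = 81$)
$G{\left(m,W \right)} = - 15 W + 200 m$
$v = -5320$ ($v = 20 \left(-266\right) = -5320$)
$\frac{G{\left(Q,y \right)}}{v} = \frac{\left(-15\right) \left(-99\right) + 200 \cdot 81}{-5320} = \left(1485 + 16200\right) \left(- \frac{1}{5320}\right) = 17685 \left(- \frac{1}{5320}\right) = - \frac{3537}{1064}$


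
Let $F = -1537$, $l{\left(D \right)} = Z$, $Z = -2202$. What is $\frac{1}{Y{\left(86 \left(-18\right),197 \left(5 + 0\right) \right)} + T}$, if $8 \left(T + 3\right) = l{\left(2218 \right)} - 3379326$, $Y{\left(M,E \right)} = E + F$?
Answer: $- \frac{1}{423246} \approx -2.3627 \cdot 10^{-6}$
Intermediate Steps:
$l{\left(D \right)} = -2202$
$Y{\left(M,E \right)} = -1537 + E$ ($Y{\left(M,E \right)} = E - 1537 = -1537 + E$)
$T = -422694$ ($T = -3 + \frac{-2202 - 3379326}{8} = -3 + \frac{1}{8} \left(-3381528\right) = -3 - 422691 = -422694$)
$\frac{1}{Y{\left(86 \left(-18\right),197 \left(5 + 0\right) \right)} + T} = \frac{1}{\left(-1537 + 197 \left(5 + 0\right)\right) - 422694} = \frac{1}{\left(-1537 + 197 \cdot 5\right) - 422694} = \frac{1}{\left(-1537 + 985\right) - 422694} = \frac{1}{-552 - 422694} = \frac{1}{-423246} = - \frac{1}{423246}$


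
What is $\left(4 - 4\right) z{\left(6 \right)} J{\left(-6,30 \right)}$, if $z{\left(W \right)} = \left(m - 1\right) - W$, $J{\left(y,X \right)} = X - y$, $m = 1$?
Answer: $0$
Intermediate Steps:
$z{\left(W \right)} = - W$ ($z{\left(W \right)} = \left(1 - 1\right) - W = 0 - W = - W$)
$\left(4 - 4\right) z{\left(6 \right)} J{\left(-6,30 \right)} = \left(4 - 4\right) \left(\left(-1\right) 6\right) \left(30 - -6\right) = 0 \left(-6\right) \left(30 + 6\right) = 0 \cdot 36 = 0$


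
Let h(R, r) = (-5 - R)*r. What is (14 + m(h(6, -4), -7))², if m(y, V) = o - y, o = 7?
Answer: 529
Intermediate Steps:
h(R, r) = r*(-5 - R)
m(y, V) = 7 - y
(14 + m(h(6, -4), -7))² = (14 + (7 - (-1)*(-4)*(5 + 6)))² = (14 + (7 - (-1)*(-4)*11))² = (14 + (7 - 1*44))² = (14 + (7 - 44))² = (14 - 37)² = (-23)² = 529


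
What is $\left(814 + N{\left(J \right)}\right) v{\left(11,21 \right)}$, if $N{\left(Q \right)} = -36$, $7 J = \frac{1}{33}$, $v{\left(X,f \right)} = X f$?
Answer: $179718$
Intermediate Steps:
$J = \frac{1}{231}$ ($J = \frac{1}{7 \cdot 33} = \frac{1}{7} \cdot \frac{1}{33} = \frac{1}{231} \approx 0.004329$)
$\left(814 + N{\left(J \right)}\right) v{\left(11,21 \right)} = \left(814 - 36\right) 11 \cdot 21 = 778 \cdot 231 = 179718$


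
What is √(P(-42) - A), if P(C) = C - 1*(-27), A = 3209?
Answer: 2*I*√806 ≈ 56.78*I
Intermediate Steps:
P(C) = 27 + C (P(C) = C + 27 = 27 + C)
√(P(-42) - A) = √((27 - 42) - 1*3209) = √(-15 - 3209) = √(-3224) = 2*I*√806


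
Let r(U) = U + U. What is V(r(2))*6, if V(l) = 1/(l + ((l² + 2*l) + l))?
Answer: 3/16 ≈ 0.18750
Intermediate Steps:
r(U) = 2*U
V(l) = 1/(l² + 4*l) (V(l) = 1/(l + (l² + 3*l)) = 1/(l² + 4*l))
V(r(2))*6 = (1/(((2*2))*(4 + 2*2)))*6 = (1/(4*(4 + 4)))*6 = ((¼)/8)*6 = ((¼)*(⅛))*6 = (1/32)*6 = 3/16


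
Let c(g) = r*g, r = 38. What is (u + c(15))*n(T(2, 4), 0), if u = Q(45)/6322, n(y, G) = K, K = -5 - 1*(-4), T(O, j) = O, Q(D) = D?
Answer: -3603585/6322 ≈ -570.01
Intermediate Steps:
c(g) = 38*g
K = -1 (K = -5 + 4 = -1)
n(y, G) = -1
u = 45/6322 ≈ 0.0071180
(u + c(15))*n(T(2, 4), 0) = (45/6322 + 38*15)*(-1) = (45/6322 + 570)*(-1) = (3603585/6322)*(-1) = -3603585/6322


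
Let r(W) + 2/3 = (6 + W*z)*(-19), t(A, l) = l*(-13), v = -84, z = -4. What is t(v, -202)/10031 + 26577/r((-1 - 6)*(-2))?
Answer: 807260509/28568288 ≈ 28.257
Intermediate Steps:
t(A, l) = -13*l
r(W) = -344/3 + 76*W (r(W) = -⅔ + (6 + W*(-4))*(-19) = -⅔ + (6 - 4*W)*(-19) = -⅔ + (-114 + 76*W) = -344/3 + 76*W)
t(v, -202)/10031 + 26577/r((-1 - 6)*(-2)) = -13*(-202)/10031 + 26577/(-344/3 + 76*((-1 - 6)*(-2))) = 2626*(1/10031) + 26577/(-344/3 + 76*(-7*(-2))) = 2626/10031 + 26577/(-344/3 + 76*14) = 2626/10031 + 26577/(-344/3 + 1064) = 2626/10031 + 26577/(2848/3) = 2626/10031 + 26577*(3/2848) = 2626/10031 + 79731/2848 = 807260509/28568288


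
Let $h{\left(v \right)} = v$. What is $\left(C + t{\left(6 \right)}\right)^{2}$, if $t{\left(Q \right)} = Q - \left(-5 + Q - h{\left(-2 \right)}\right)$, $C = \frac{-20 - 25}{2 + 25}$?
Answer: $\frac{16}{9} \approx 1.7778$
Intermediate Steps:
$C = - \frac{5}{3}$ ($C = - \frac{45}{27} = \left(-45\right) \frac{1}{27} = - \frac{5}{3} \approx -1.6667$)
$t{\left(Q \right)} = 3$ ($t{\left(Q \right)} = Q - \left(-3 + Q\right) = 3$)
$\left(C + t{\left(6 \right)}\right)^{2} = \left(- \frac{5}{3} + 3\right)^{2} = \left(\frac{4}{3}\right)^{2} = \frac{16}{9}$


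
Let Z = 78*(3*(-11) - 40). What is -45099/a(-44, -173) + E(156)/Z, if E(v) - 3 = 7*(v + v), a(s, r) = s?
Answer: 42782913/41756 ≈ 1024.6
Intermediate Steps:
E(v) = 3 + 14*v (E(v) = 3 + 7*(v + v) = 3 + 7*(2*v) = 3 + 14*v)
Z = -5694 (Z = 78*(-33 - 40) = 78*(-73) = -5694)
-45099/a(-44, -173) + E(156)/Z = -45099/(-44) + (3 + 14*156)/(-5694) = -45099*(-1/44) + (3 + 2184)*(-1/5694) = 45099/44 + 2187*(-1/5694) = 45099/44 - 729/1898 = 42782913/41756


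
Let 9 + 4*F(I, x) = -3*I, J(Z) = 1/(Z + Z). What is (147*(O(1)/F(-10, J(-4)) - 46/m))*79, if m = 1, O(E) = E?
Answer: -531986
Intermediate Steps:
J(Z) = 1/(2*Z)
F(I, x) = -9/4 - 3*I/4 (F(I, x) = -9/4 + (-3*I)/4 = -9/4 - 3*I/4)
(147*(O(1)/F(-10, J(-4)) - 46/m))*79 = (147*(1/(-9/4 - 3/4*(-10)) - 46/1))*79 = (147*(1/(-9/4 + 15/2) - 46*1))*79 = (147*(1/(21/4) - 46))*79 = (147*(1*(4/21) - 46))*79 = (147*(4/21 - 46))*79 = (147*(-962/21))*79 = -6734*79 = -531986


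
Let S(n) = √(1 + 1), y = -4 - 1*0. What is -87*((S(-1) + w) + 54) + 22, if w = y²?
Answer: -6068 - 87*√2 ≈ -6191.0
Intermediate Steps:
y = -4 (y = -4 + 0 = -4)
S(n) = √2
w = 16 (w = (-4)² = 16)
-87*((S(-1) + w) + 54) + 22 = -87*((√2 + 16) + 54) + 22 = -87*((16 + √2) + 54) + 22 = -87*(70 + √2) + 22 = (-6090 - 87*√2) + 22 = -6068 - 87*√2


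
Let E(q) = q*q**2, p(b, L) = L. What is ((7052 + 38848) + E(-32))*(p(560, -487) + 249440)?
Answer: 3269250796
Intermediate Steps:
E(q) = q**3
((7052 + 38848) + E(-32))*(p(560, -487) + 249440) = ((7052 + 38848) + (-32)**3)*(-487 + 249440) = (45900 - 32768)*248953 = 13132*248953 = 3269250796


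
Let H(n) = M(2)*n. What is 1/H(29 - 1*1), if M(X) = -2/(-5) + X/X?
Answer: 5/196 ≈ 0.025510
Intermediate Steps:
M(X) = 7/5 (M(X) = -2*(-⅕) + 1 = ⅖ + 1 = 7/5)
H(n) = 7*n/5
1/H(29 - 1*1) = 1/(7*(29 - 1*1)/5) = 1/(7*(29 - 1)/5) = 1/((7/5)*28) = 1/(196/5) = 5/196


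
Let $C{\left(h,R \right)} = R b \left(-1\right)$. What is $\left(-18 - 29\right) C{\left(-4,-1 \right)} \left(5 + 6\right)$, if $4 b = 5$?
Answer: $- \frac{2585}{4} \approx -646.25$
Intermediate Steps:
$b = \frac{5}{4}$ ($b = \frac{1}{4} \cdot 5 = \frac{5}{4} \approx 1.25$)
$C{\left(h,R \right)} = - \frac{5 R}{4}$ ($C{\left(h,R \right)} = R \frac{5}{4} \left(-1\right) = \frac{5 R}{4} \left(-1\right) = - \frac{5 R}{4}$)
$\left(-18 - 29\right) C{\left(-4,-1 \right)} \left(5 + 6\right) = \left(-18 - 29\right) \left(- \frac{5}{4}\right) \left(-1\right) \left(5 + 6\right) = \left(-18 - 29\right) \frac{5}{4} \cdot 11 = \left(-18 - 29\right) \frac{55}{4} = \left(-47\right) \frac{55}{4} = - \frac{2585}{4}$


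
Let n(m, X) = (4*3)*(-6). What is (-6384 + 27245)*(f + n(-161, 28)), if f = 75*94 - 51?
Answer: 144504147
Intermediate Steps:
n(m, X) = -72 (n(m, X) = 12*(-6) = -72)
f = 6999 (f = 7050 - 51 = 6999)
(-6384 + 27245)*(f + n(-161, 28)) = (-6384 + 27245)*(6999 - 72) = 20861*6927 = 144504147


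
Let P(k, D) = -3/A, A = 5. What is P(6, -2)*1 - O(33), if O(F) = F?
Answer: -168/5 ≈ -33.600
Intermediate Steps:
P(k, D) = -⅗ (P(k, D) = -3/5 = -3*⅕ = -⅗)
P(6, -2)*1 - O(33) = -⅗*1 - 1*33 = -⅗ - 33 = -168/5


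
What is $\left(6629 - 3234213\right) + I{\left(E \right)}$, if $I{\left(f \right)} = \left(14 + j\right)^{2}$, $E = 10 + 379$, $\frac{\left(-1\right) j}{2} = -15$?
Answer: $-3225648$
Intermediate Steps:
$j = 30$ ($j = \left(-2\right) \left(-15\right) = 30$)
$E = 389$
$I{\left(f \right)} = 1936$ ($I{\left(f \right)} = \left(14 + 30\right)^{2} = 44^{2} = 1936$)
$\left(6629 - 3234213\right) + I{\left(E \right)} = \left(6629 - 3234213\right) + 1936 = -3227584 + 1936 = -3225648$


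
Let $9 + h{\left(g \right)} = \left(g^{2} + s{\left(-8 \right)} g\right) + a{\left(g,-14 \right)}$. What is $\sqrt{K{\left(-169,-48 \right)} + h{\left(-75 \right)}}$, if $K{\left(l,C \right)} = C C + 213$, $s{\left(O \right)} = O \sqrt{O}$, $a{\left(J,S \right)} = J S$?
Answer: $\sqrt{9183 + 1200 i \sqrt{2}} \approx 96.233 + 8.8175 i$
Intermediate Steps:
$s{\left(O \right)} = O^{\frac{3}{2}}$
$K{\left(l,C \right)} = 213 + C^{2}$ ($K{\left(l,C \right)} = C^{2} + 213 = 213 + C^{2}$)
$h{\left(g \right)} = -9 + g^{2} - 14 g - 16 i g \sqrt{2}$ ($h{\left(g \right)} = -9 + \left(\left(g^{2} + \left(-8\right)^{\frac{3}{2}} g\right) + g \left(-14\right)\right) = -9 - \left(- g^{2} + 14 g - - 16 i \sqrt{2} g\right) = -9 - \left(- g^{2} + 14 g + 16 i g \sqrt{2}\right) = -9 + g^{2} - 14 g - 16 i g \sqrt{2}$)
$\sqrt{K{\left(-169,-48 \right)} + h{\left(-75 \right)}} = \sqrt{\left(213 + \left(-48\right)^{2}\right) - \left(-1041 - 5625 + 16 i \left(-75\right) \sqrt{2}\right)} = \sqrt{\left(213 + 2304\right) + \left(-9 + 5625 + 1050 + 1200 i \sqrt{2}\right)} = \sqrt{2517 + \left(6666 + 1200 i \sqrt{2}\right)} = \sqrt{9183 + 1200 i \sqrt{2}}$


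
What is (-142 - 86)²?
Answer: 51984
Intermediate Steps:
(-142 - 86)² = (-228)² = 51984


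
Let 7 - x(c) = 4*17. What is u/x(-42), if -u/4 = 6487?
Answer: 25948/61 ≈ 425.38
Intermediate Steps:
u = -25948 (u = -4*6487 = -25948)
x(c) = -61 (x(c) = 7 - 4*17 = 7 - 1*68 = 7 - 68 = -61)
u/x(-42) = -25948/(-61) = -25948*(-1/61) = 25948/61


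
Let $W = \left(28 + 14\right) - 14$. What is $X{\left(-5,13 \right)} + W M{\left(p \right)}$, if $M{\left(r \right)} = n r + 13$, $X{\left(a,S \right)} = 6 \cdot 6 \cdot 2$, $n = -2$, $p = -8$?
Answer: $884$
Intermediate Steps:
$X{\left(a,S \right)} = 72$ ($X{\left(a,S \right)} = 36 \cdot 2 = 72$)
$W = 28$ ($W = 42 - 14 = 28$)
$M{\left(r \right)} = 13 - 2 r$ ($M{\left(r \right)} = - 2 r + 13 = 13 - 2 r$)
$X{\left(-5,13 \right)} + W M{\left(p \right)} = 72 + 28 \left(13 - -16\right) = 72 + 28 \left(13 + 16\right) = 72 + 28 \cdot 29 = 72 + 812 = 884$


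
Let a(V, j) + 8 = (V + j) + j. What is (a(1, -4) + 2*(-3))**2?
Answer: 441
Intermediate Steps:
a(V, j) = -8 + V + 2*j (a(V, j) = -8 + ((V + j) + j) = -8 + (V + 2*j) = -8 + V + 2*j)
(a(1, -4) + 2*(-3))**2 = ((-8 + 1 + 2*(-4)) + 2*(-3))**2 = ((-8 + 1 - 8) - 6)**2 = (-15 - 6)**2 = (-21)**2 = 441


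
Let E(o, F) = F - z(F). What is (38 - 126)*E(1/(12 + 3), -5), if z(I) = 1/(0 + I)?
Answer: 2112/5 ≈ 422.40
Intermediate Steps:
z(I) = 1/I
E(o, F) = F - 1/F
(38 - 126)*E(1/(12 + 3), -5) = (38 - 126)*(-5 - 1/(-5)) = -88*(-5 - 1*(-⅕)) = -88*(-5 + ⅕) = -88*(-24/5) = 2112/5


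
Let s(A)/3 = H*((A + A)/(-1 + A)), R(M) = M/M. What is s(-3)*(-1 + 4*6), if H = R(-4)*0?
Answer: 0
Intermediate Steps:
R(M) = 1
H = 0 (H = 1*0 = 0)
s(A) = 0 (s(A) = 3*(0*((A + A)/(-1 + A))) = 3*(0*((2*A)/(-1 + A))) = 3*(0*(2*A/(-1 + A))) = 3*0 = 0)
s(-3)*(-1 + 4*6) = 0*(-1 + 4*6) = 0*(-1 + 24) = 0*23 = 0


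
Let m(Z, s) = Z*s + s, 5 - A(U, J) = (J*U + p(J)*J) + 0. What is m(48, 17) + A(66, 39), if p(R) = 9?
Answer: -2087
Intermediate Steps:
A(U, J) = 5 - 9*J - J*U (A(U, J) = 5 - ((J*U + 9*J) + 0) = 5 - ((9*J + J*U) + 0) = 5 - (9*J + J*U) = 5 + (-9*J - J*U) = 5 - 9*J - J*U)
m(Z, s) = s + Z*s
m(48, 17) + A(66, 39) = 17*(1 + 48) + (5 - 9*39 - 1*39*66) = 17*49 + (5 - 351 - 2574) = 833 - 2920 = -2087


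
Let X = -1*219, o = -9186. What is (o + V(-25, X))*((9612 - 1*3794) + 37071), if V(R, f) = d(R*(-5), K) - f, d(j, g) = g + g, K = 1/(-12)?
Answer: -2307556867/6 ≈ -3.8459e+8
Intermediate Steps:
K = -1/12 ≈ -0.083333
d(j, g) = 2*g
X = -219
V(R, f) = -⅙ - f (V(R, f) = 2*(-1/12) - f = -⅙ - f)
(o + V(-25, X))*((9612 - 1*3794) + 37071) = (-9186 + (-⅙ - 1*(-219)))*((9612 - 1*3794) + 37071) = (-9186 + (-⅙ + 219))*((9612 - 3794) + 37071) = (-9186 + 1313/6)*(5818 + 37071) = -53803/6*42889 = -2307556867/6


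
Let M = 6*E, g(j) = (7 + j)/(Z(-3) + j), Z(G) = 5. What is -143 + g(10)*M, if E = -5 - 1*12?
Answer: -1293/5 ≈ -258.60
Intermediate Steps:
E = -17 (E = -5 - 12 = -17)
g(j) = (7 + j)/(5 + j)
M = -102 (M = 6*(-17) = -102)
-143 + g(10)*M = -143 + ((7 + 10)/(5 + 10))*(-102) = -143 + (17/15)*(-102) = -143 - 578/5 = -1293/5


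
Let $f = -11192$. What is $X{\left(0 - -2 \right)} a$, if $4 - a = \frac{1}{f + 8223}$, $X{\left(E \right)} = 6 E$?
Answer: $\frac{142524}{2969} \approx 48.004$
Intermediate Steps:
$a = \frac{11877}{2969}$ ($a = 4 - \frac{1}{-11192 + 8223} = 4 - \frac{1}{-2969} = 4 - - \frac{1}{2969} = 4 + \frac{1}{2969} = \frac{11877}{2969} \approx 4.0003$)
$X{\left(0 - -2 \right)} a = 6 \left(0 - -2\right) \frac{11877}{2969} = 6 \left(0 + 2\right) \frac{11877}{2969} = 6 \cdot 2 \cdot \frac{11877}{2969} = 12 \cdot \frac{11877}{2969} = \frac{142524}{2969}$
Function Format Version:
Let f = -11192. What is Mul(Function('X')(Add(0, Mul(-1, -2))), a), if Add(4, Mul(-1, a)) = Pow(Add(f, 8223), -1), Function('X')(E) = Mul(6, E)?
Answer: Rational(142524, 2969) ≈ 48.004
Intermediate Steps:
a = Rational(11877, 2969) (a = Add(4, Mul(-1, Pow(Add(-11192, 8223), -1))) = Add(4, Mul(-1, Pow(-2969, -1))) = Add(4, Mul(-1, Rational(-1, 2969))) = Add(4, Rational(1, 2969)) = Rational(11877, 2969) ≈ 4.0003)
Mul(Function('X')(Add(0, Mul(-1, -2))), a) = Mul(Mul(6, Add(0, Mul(-1, -2))), Rational(11877, 2969)) = Mul(Mul(6, Add(0, 2)), Rational(11877, 2969)) = Mul(Mul(6, 2), Rational(11877, 2969)) = Mul(12, Rational(11877, 2969)) = Rational(142524, 2969)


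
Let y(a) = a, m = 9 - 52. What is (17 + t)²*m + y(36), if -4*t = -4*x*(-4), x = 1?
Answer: -7231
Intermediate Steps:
m = -43
t = -4 (t = -(-4*1)*(-4)/4 = -(-1)*(-4) = -¼*16 = -4)
(17 + t)²*m + y(36) = (17 - 4)²*(-43) + 36 = 13²*(-43) + 36 = 169*(-43) + 36 = -7267 + 36 = -7231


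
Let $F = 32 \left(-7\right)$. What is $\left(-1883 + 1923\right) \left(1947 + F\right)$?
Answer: $68920$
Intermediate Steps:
$F = -224$
$\left(-1883 + 1923\right) \left(1947 + F\right) = \left(-1883 + 1923\right) \left(1947 - 224\right) = 40 \cdot 1723 = 68920$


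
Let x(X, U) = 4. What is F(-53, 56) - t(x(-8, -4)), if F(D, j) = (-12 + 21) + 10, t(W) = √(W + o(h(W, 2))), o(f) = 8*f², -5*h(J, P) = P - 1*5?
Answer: 19 - 2*√43/5 ≈ 16.377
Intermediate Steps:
h(J, P) = 1 - P/5 (h(J, P) = -(P - 1*5)/5 = -(P - 5)/5 = -(-5 + P)/5 = 1 - P/5)
t(W) = √(72/25 + W) (t(W) = √(W + 8*(1 - ⅕*2)²) = √(W + 8*(1 - ⅖)²) = √(W + 8*(⅗)²) = √(W + 8*(9/25)) = √(W + 72/25) = √(72/25 + W))
F(D, j) = 19 (F(D, j) = 9 + 10 = 19)
F(-53, 56) - t(x(-8, -4)) = 19 - √(72 + 25*4)/5 = 19 - √(72 + 100)/5 = 19 - √172/5 = 19 - 2*√43/5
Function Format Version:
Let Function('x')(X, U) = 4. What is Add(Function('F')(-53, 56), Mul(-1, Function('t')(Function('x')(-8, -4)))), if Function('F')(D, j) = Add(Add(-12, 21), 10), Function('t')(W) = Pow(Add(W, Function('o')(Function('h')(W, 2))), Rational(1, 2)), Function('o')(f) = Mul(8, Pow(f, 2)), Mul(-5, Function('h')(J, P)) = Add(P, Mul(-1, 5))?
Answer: Add(19, Mul(Rational(-2, 5), Pow(43, Rational(1, 2)))) ≈ 16.377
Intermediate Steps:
Function('h')(J, P) = Add(1, Mul(Rational(-1, 5), P)) (Function('h')(J, P) = Mul(Rational(-1, 5), Add(P, Mul(-1, 5))) = Mul(Rational(-1, 5), Add(P, -5)) = Mul(Rational(-1, 5), Add(-5, P)) = Add(1, Mul(Rational(-1, 5), P)))
Function('t')(W) = Pow(Add(Rational(72, 25), W), Rational(1, 2)) (Function('t')(W) = Pow(Add(W, Mul(8, Pow(Add(1, Mul(Rational(-1, 5), 2)), 2))), Rational(1, 2)) = Pow(Add(W, Mul(8, Pow(Add(1, Rational(-2, 5)), 2))), Rational(1, 2)) = Pow(Add(W, Mul(8, Pow(Rational(3, 5), 2))), Rational(1, 2)) = Pow(Add(W, Mul(8, Rational(9, 25))), Rational(1, 2)) = Pow(Add(W, Rational(72, 25)), Rational(1, 2)) = Pow(Add(Rational(72, 25), W), Rational(1, 2)))
Function('F')(D, j) = 19 (Function('F')(D, j) = Add(9, 10) = 19)
Add(Function('F')(-53, 56), Mul(-1, Function('t')(Function('x')(-8, -4)))) = Add(19, Mul(-1, Mul(Rational(1, 5), Pow(Add(72, Mul(25, 4)), Rational(1, 2))))) = Add(19, Mul(-1, Mul(Rational(1, 5), Pow(Add(72, 100), Rational(1, 2))))) = Add(19, Mul(-1, Mul(Rational(1, 5), Pow(172, Rational(1, 2))))) = Add(19, Mul(-1, Mul(Rational(1, 5), Mul(2, Pow(43, Rational(1, 2)))))) = Add(19, Mul(-1, Mul(Rational(2, 5), Pow(43, Rational(1, 2))))) = Add(19, Mul(Rational(-2, 5), Pow(43, Rational(1, 2))))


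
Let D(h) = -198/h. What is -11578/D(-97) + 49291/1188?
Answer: -6689105/1188 ≈ -5630.6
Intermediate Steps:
-11578/D(-97) + 49291/1188 = -11578/((-198/(-97))) + 49291/1188 = -11578/((-198*(-1/97))) + 49291*(1/1188) = -11578/198/97 + 4481/108 = -11578*97/198 + 4481/108 = -561533/99 + 4481/108 = -6689105/1188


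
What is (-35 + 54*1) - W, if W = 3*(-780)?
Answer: 2359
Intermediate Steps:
W = -2340
(-35 + 54*1) - W = (-35 + 54*1) - 1*(-2340) = (-35 + 54) + 2340 = 19 + 2340 = 2359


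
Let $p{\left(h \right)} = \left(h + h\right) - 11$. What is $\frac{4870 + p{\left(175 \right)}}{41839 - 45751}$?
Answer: $- \frac{5209}{3912} \approx -1.3315$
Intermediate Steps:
$p{\left(h \right)} = -11 + 2 h$ ($p{\left(h \right)} = 2 h - 11 = -11 + 2 h$)
$\frac{4870 + p{\left(175 \right)}}{41839 - 45751} = \frac{4870 + \left(-11 + 2 \cdot 175\right)}{41839 - 45751} = \frac{4870 + \left(-11 + 350\right)}{-3912} = \left(4870 + 339\right) \left(- \frac{1}{3912}\right) = 5209 \left(- \frac{1}{3912}\right) = - \frac{5209}{3912}$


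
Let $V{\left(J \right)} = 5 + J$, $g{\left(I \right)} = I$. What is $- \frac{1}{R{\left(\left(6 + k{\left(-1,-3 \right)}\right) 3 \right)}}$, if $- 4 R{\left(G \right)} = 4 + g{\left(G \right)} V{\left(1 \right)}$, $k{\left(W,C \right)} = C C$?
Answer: $\frac{2}{137} \approx 0.014599$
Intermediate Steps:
$k{\left(W,C \right)} = C^{2}$
$R{\left(G \right)} = -1 - \frac{3 G}{2}$ ($R{\left(G \right)} = - \frac{4 + G \left(5 + 1\right)}{4} = - \frac{4 + G 6}{4} = - \frac{4 + 6 G}{4} = -1 - \frac{3 G}{2}$)
$- \frac{1}{R{\left(\left(6 + k{\left(-1,-3 \right)}\right) 3 \right)}} = - \frac{1}{-1 - \frac{3 \left(6 + \left(-3\right)^{2}\right) 3}{2}} = - \frac{1}{-1 - \frac{3 \left(6 + 9\right) 3}{2}} = - \frac{1}{-1 - \frac{3 \cdot 15 \cdot 3}{2}} = - \frac{1}{-1 - \frac{135}{2}} = - \frac{1}{- \frac{137}{2}} = \left(-1\right) \left(- \frac{2}{137}\right) = \frac{2}{137}$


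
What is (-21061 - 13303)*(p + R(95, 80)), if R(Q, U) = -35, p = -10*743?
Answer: 256527260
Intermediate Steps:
p = -7430
(-21061 - 13303)*(p + R(95, 80)) = (-21061 - 13303)*(-7430 - 35) = -34364*(-7465) = 256527260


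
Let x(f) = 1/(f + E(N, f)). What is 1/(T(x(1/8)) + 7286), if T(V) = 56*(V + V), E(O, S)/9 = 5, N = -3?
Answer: 361/2631142 ≈ 0.00013720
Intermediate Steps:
E(O, S) = 45 (E(O, S) = 9*5 = 45)
x(f) = 1/(45 + f) (x(f) = 1/(f + 45) = 1/(45 + f))
T(V) = 112*V (T(V) = 56*(2*V) = 112*V)
1/(T(x(1/8)) + 7286) = 1/(112/(45 + 1/8) + 7286) = 1/(112/(361/8) + 7286) = 1/(112*(8/361) + 7286) = 1/(896/361 + 7286) = 1/(2631142/361) = 361/2631142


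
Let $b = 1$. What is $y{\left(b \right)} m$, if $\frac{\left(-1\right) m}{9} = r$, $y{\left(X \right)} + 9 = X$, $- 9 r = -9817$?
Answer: $78536$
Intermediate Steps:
$r = \frac{9817}{9}$ ($r = \left(- \frac{1}{9}\right) \left(-9817\right) = \frac{9817}{9} \approx 1090.8$)
$y{\left(X \right)} = -9 + X$
$m = -9817$ ($m = \left(-9\right) \frac{9817}{9} = -9817$)
$y{\left(b \right)} m = \left(-9 + 1\right) \left(-9817\right) = \left(-8\right) \left(-9817\right) = 78536$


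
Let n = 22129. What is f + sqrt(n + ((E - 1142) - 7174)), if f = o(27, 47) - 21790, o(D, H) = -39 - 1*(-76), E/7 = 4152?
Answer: -21753 + sqrt(42877) ≈ -21546.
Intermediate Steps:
E = 29064 (E = 7*4152 = 29064)
o(D, H) = 37 (o(D, H) = -39 + 76 = 37)
f = -21753 (f = 37 - 21790 = -21753)
f + sqrt(n + ((E - 1142) - 7174)) = -21753 + sqrt(22129 + ((29064 - 1142) - 7174)) = -21753 + sqrt(22129 + (27922 - 7174)) = -21753 + sqrt(22129 + 20748) = -21753 + sqrt(42877)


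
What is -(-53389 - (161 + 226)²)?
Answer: 203158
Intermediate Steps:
-(-53389 - (161 + 226)²) = -(-53389 - 1*387²) = -(-53389 - 1*149769) = -(-53389 - 149769) = -1*(-203158) = 203158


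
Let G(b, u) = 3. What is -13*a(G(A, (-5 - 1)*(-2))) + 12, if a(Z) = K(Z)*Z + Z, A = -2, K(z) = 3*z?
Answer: -378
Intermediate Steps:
a(Z) = Z + 3*Z**2 (a(Z) = (3*Z)*Z + Z = 3*Z**2 + Z = Z + 3*Z**2)
-13*a(G(A, (-5 - 1)*(-2))) + 12 = -39*(1 + 3*3) + 12 = -39*(1 + 9) + 12 = -39*10 + 12 = -13*30 + 12 = -390 + 12 = -378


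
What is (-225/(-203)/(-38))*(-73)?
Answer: 16425/7714 ≈ 2.1292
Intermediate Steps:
(-225/(-203)/(-38))*(-73) = (-225*(-1/203)*(-1/38))*(-73) = ((225/203)*(-1/38))*(-73) = -225/7714*(-73) = 16425/7714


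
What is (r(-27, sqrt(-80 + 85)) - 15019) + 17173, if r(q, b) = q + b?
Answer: 2127 + sqrt(5) ≈ 2129.2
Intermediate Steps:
r(q, b) = b + q
(r(-27, sqrt(-80 + 85)) - 15019) + 17173 = ((sqrt(-80 + 85) - 27) - 15019) + 17173 = ((sqrt(5) - 27) - 15019) + 17173 = ((-27 + sqrt(5)) - 15019) + 17173 = (-15046 + sqrt(5)) + 17173 = 2127 + sqrt(5)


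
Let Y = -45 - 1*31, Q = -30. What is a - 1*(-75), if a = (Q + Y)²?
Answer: 11311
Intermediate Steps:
Y = -76 (Y = -45 - 31 = -76)
a = 11236 (a = (-30 - 76)² = (-106)² = 11236)
a - 1*(-75) = 11236 - 1*(-75) = 11236 + 75 = 11311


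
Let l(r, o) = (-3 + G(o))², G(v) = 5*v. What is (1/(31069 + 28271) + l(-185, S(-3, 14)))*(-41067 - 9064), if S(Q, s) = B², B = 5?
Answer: -44276529419491/59340 ≈ -7.4615e+8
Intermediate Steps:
S(Q, s) = 25 (S(Q, s) = 5² = 25)
l(r, o) = (-3 + 5*o)²
(1/(31069 + 28271) + l(-185, S(-3, 14)))*(-41067 - 9064) = (1/(31069 + 28271) + (-3 + 5*25)²)*(-41067 - 9064) = (1/59340 + (-3 + 125)²)*(-50131) = (1/59340 + 122²)*(-50131) = (1/59340 + 14884)*(-50131) = (883216561/59340)*(-50131) = -44276529419491/59340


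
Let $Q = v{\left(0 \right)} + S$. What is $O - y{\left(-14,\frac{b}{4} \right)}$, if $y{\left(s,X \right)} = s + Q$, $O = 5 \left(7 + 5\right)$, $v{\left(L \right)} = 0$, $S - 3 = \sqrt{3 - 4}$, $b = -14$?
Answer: $71 - i \approx 71.0 - 1.0 i$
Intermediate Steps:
$S = 3 + i$ ($S = 3 + \sqrt{3 - 4} = 3 + \sqrt{-1} = 3 + i \approx 3.0 + 1.0 i$)
$O = 60$ ($O = 5 \cdot 12 = 60$)
$Q = 3 + i$ ($Q = 0 + \left(3 + i\right) = 3 + i \approx 3.0 + 1.0 i$)
$y{\left(s,X \right)} = 3 + i + s$ ($y{\left(s,X \right)} = s + \left(3 + i\right) = 3 + i + s$)
$O - y{\left(-14,\frac{b}{4} \right)} = 60 - \left(3 + i - 14\right) = 60 - \left(-11 + i\right) = 60 + \left(11 - i\right) = 71 - i$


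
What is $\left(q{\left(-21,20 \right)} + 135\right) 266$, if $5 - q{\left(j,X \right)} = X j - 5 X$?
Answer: $175560$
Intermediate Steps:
$q{\left(j,X \right)} = 5 + 5 X - X j$ ($q{\left(j,X \right)} = 5 - \left(X j - 5 X\right) = 5 - \left(- 5 X + X j\right) = 5 + 5 X - X j$)
$\left(q{\left(-21,20 \right)} + 135\right) 266 = \left(\left(5 + 5 \cdot 20 - 20 \left(-21\right)\right) + 135\right) 266 = \left(\left(5 + 100 + 420\right) + 135\right) 266 = \left(525 + 135\right) 266 = 660 \cdot 266 = 175560$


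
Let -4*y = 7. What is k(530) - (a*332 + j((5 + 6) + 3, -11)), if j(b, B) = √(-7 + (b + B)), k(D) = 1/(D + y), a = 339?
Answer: -237813920/2113 - 2*I ≈ -1.1255e+5 - 2.0*I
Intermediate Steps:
y = -7/4 (y = -¼*7 = -7/4 ≈ -1.7500)
k(D) = 1/(-7/4 + D) (k(D) = 1/(D - 7/4) = 1/(-7/4 + D))
j(b, B) = √(-7 + B + b) (j(b, B) = √(-7 + (B + b)) = √(-7 + B + b))
k(530) - (a*332 + j((5 + 6) + 3, -11)) = 4/(-7 + 4*530) - (339*332 + √(-7 - 11 + ((5 + 6) + 3))) = 4/(-7 + 2120) - (112548 + √(-7 - 11 + (11 + 3))) = 4/2113 - (112548 + √(-7 - 11 + 14)) = 4*(1/2113) - (112548 + √(-4)) = 4/2113 - (112548 + 2*I) = 4/2113 + (-112548 - 2*I) = -237813920/2113 - 2*I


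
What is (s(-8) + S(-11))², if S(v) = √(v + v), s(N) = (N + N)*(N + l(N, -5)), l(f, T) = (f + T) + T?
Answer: (416 + I*√22)² ≈ 1.7303e+5 + 3902.0*I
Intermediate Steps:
l(f, T) = f + 2*T (l(f, T) = (T + f) + T = f + 2*T)
s(N) = 2*N*(-10 + 2*N) (s(N) = (N + N)*(N + (N + 2*(-5))) = (2*N)*(N + (N - 10)) = (2*N)*(N + (-10 + N)) = (2*N)*(-10 + 2*N) = 2*N*(-10 + 2*N))
S(v) = √2*√v (S(v) = √(2*v) = √2*√v)
(s(-8) + S(-11))² = (4*(-8)*(-5 - 8) + √2*√(-11))² = (4*(-8)*(-13) + √2*(I*√11))² = (416 + I*√22)²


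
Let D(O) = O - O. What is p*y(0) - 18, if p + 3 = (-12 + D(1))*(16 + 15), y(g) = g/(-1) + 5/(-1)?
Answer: 1857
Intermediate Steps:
D(O) = 0
y(g) = -5 - g (y(g) = g*(-1) + 5*(-1) = -g - 5 = -5 - g)
p = -375 (p = -3 + (-12 + 0)*(16 + 15) = -3 - 12*31 = -3 - 372 = -375)
p*y(0) - 18 = -375*(-5 - 1*0) - 18 = -375*(-5 + 0) - 18 = -375*(-5) - 18 = 1875 - 18 = 1857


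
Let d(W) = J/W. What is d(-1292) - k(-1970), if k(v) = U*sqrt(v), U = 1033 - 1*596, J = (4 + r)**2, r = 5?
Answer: -81/1292 - 437*I*sqrt(1970) ≈ -0.062693 - 19396.0*I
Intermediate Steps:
J = 81 (J = (4 + 5)**2 = 9**2 = 81)
d(W) = 81/W
U = 437 (U = 1033 - 596 = 437)
k(v) = 437*sqrt(v)
d(-1292) - k(-1970) = 81/(-1292) - 437*sqrt(-1970) = 81*(-1/1292) - 437*I*sqrt(1970) = -81/1292 - 437*I*sqrt(1970)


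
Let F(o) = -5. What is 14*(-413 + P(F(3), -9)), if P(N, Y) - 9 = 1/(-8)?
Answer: -22631/4 ≈ -5657.8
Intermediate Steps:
P(N, Y) = 71/8 (P(N, Y) = 9 + 1/(-8) = 9 - ⅛ = 71/8)
14*(-413 + P(F(3), -9)) = 14*(-413 + 71/8) = 14*(-3233/8) = -22631/4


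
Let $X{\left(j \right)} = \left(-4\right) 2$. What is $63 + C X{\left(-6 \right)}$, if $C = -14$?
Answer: $175$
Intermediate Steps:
$X{\left(j \right)} = -8$
$63 + C X{\left(-6 \right)} = 63 - -112 = 63 + 112 = 175$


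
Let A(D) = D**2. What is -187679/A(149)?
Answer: -187679/22201 ≈ -8.4536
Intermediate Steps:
-187679/A(149) = -187679/(149**2) = -187679/22201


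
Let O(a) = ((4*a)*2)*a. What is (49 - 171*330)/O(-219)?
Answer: -56381/383688 ≈ -0.14694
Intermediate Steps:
O(a) = 8*a**2 (O(a) = (8*a)*a = 8*a**2)
(49 - 171*330)/O(-219) = (49 - 171*330)/((8*(-219)**2)) = (49 - 56430)/((8*47961)) = -56381/383688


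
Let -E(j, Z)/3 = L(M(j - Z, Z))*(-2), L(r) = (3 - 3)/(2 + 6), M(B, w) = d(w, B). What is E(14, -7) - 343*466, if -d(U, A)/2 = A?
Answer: -159838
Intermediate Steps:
d(U, A) = -2*A
M(B, w) = -2*B
L(r) = 0 (L(r) = 0/8 = 0*(⅛) = 0)
E(j, Z) = 0 (E(j, Z) = -0*(-2) = -3*0 = 0)
E(14, -7) - 343*466 = 0 - 343*466 = 0 - 159838 = -159838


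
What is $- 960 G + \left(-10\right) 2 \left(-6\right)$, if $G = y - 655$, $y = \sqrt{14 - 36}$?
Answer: $628920 - 960 i \sqrt{22} \approx 6.2892 \cdot 10^{5} - 4502.8 i$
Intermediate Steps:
$y = i \sqrt{22}$ ($y = \sqrt{-22} = i \sqrt{22} \approx 4.6904 i$)
$G = -655 + i \sqrt{22}$ ($G = i \sqrt{22} - 655 = -655 + i \sqrt{22} \approx -655.0 + 4.6904 i$)
$- 960 G + \left(-10\right) 2 \left(-6\right) = - 960 \left(-655 + i \sqrt{22}\right) + \left(-10\right) 2 \left(-6\right) = \left(628800 - 960 i \sqrt{22}\right) - -120 = \left(628800 - 960 i \sqrt{22}\right) + 120 = 628920 - 960 i \sqrt{22}$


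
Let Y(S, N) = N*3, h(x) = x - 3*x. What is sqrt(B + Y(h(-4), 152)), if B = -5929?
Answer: I*sqrt(5473) ≈ 73.98*I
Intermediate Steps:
h(x) = -2*x
Y(S, N) = 3*N
sqrt(B + Y(h(-4), 152)) = sqrt(-5929 + 3*152) = sqrt(-5929 + 456) = sqrt(-5473) = I*sqrt(5473)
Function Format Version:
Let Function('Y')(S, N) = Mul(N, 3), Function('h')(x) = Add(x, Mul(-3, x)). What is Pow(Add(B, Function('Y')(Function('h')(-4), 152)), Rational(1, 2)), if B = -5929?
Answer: Mul(I, Pow(5473, Rational(1, 2))) ≈ Mul(73.980, I)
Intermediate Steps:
Function('h')(x) = Mul(-2, x)
Function('Y')(S, N) = Mul(3, N)
Pow(Add(B, Function('Y')(Function('h')(-4), 152)), Rational(1, 2)) = Pow(Add(-5929, Mul(3, 152)), Rational(1, 2)) = Pow(Add(-5929, 456), Rational(1, 2)) = Pow(-5473, Rational(1, 2)) = Mul(I, Pow(5473, Rational(1, 2)))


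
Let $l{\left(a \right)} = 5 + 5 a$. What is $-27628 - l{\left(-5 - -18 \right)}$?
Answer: $-27698$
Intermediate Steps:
$-27628 - l{\left(-5 - -18 \right)} = -27628 - \left(5 + 5 \left(-5 - -18\right)\right) = -27628 - \left(5 + 5 \left(-5 + 18\right)\right) = -27628 - \left(5 + 5 \cdot 13\right) = -27628 - \left(5 + 65\right) = -27628 - 70 = -27698$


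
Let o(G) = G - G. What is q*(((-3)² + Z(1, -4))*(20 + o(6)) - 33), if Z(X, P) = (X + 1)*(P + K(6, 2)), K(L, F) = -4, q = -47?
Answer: 8131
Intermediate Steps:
o(G) = 0
Z(X, P) = (1 + X)*(-4 + P) (Z(X, P) = (X + 1)*(P - 4) = (1 + X)*(-4 + P))
q*(((-3)² + Z(1, -4))*(20 + o(6)) - 33) = -47*(((-3)² + (-4 - 4 - 4*1 - 4*1))*(20 + 0) - 33) = -47*((9 + (-4 - 4 - 4 - 4))*20 - 33) = -47*((9 - 16)*20 - 33) = -47*(-7*20 - 33) = -47*(-140 - 33) = -47*(-173) = 8131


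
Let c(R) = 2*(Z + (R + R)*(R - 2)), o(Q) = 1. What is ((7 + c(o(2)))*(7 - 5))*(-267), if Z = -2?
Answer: 534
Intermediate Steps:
c(R) = -4 + 4*R*(-2 + R) (c(R) = 2*(-2 + (R + R)*(R - 2)) = 2*(-2 + (2*R)*(-2 + R)) = 2*(-2 + 2*R*(-2 + R)) = -4 + 4*R*(-2 + R))
((7 + c(o(2)))*(7 - 5))*(-267) = ((7 + (-4 - 8*1 + 4*1²))*(7 - 5))*(-267) = ((7 + (-4 - 8 + 4*1))*2)*(-267) = ((7 + (-4 - 8 + 4))*2)*(-267) = ((7 - 8)*2)*(-267) = -1*2*(-267) = -2*(-267) = 534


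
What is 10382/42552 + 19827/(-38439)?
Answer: -24700267/90869796 ≈ -0.27182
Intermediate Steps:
10382/42552 + 19827/(-38439) = 10382*(1/42552) + 19827*(-1/38439) = 5191/21276 - 2203/4271 = -24700267/90869796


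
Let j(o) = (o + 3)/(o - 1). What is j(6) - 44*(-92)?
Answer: 20249/5 ≈ 4049.8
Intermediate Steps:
j(o) = (3 + o)/(-1 + o)
j(6) - 44*(-92) = (3 + 6)/(-1 + 6) - 44*(-92) = 9/5 + 4048 = 20249/5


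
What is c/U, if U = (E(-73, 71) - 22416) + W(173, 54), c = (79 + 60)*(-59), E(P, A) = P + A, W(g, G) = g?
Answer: 8201/22245 ≈ 0.36867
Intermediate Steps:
E(P, A) = A + P
c = -8201 (c = 139*(-59) = -8201)
U = -22245 (U = ((71 - 73) - 22416) + 173 = (-2 - 22416) + 173 = -22418 + 173 = -22245)
c/U = -8201/(-22245) = -8201*(-1/22245) = 8201/22245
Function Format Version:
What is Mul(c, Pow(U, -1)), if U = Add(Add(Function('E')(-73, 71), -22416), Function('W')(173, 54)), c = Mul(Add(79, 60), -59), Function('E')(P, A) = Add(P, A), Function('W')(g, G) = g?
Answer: Rational(8201, 22245) ≈ 0.36867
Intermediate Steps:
Function('E')(P, A) = Add(A, P)
c = -8201 (c = Mul(139, -59) = -8201)
U = -22245 (U = Add(Add(Add(71, -73), -22416), 173) = Add(Add(-2, -22416), 173) = Add(-22418, 173) = -22245)
Mul(c, Pow(U, -1)) = Mul(-8201, Pow(-22245, -1)) = Mul(-8201, Rational(-1, 22245)) = Rational(8201, 22245)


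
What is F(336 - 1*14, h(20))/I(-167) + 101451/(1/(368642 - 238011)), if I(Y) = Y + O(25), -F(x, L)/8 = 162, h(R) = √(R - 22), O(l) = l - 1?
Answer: 1895128319379/143 ≈ 1.3253e+10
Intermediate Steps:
O(l) = -1 + l
h(R) = √(-22 + R)
F(x, L) = -1296 (F(x, L) = -8*162 = -1296)
I(Y) = 24 + Y (I(Y) = Y + (-1 + 25) = Y + 24 = 24 + Y)
F(336 - 1*14, h(20))/I(-167) + 101451/(1/(368642 - 238011)) = -1296/(24 - 167) + 101451/(1/(368642 - 238011)) = -1296/(-143) + 101451/(1/130631) = -1296*(-1/143) + 101451/(1/130631) = 1296/143 + 101451*130631 = 1296/143 + 13252645581 = 1895128319379/143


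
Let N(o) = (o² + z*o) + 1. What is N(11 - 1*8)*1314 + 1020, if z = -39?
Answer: -139578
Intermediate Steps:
N(o) = 1 + o² - 39*o (N(o) = (o² - 39*o) + 1 = 1 + o² - 39*o)
N(11 - 1*8)*1314 + 1020 = (1 + (11 - 1*8)² - 39*(11 - 1*8))*1314 + 1020 = (1 + (11 - 8)² - 39*(11 - 8))*1314 + 1020 = (1 + 3² - 39*3)*1314 + 1020 = (1 + 9 - 117)*1314 + 1020 = -107*1314 + 1020 = -140598 + 1020 = -139578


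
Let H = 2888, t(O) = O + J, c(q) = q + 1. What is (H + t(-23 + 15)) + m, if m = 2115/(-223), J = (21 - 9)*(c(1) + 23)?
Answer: 707025/223 ≈ 3170.5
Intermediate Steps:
c(q) = 1 + q
J = 300 (J = (21 - 9)*((1 + 1) + 23) = 12*(2 + 23) = 12*25 = 300)
t(O) = 300 + O (t(O) = O + 300 = 300 + O)
m = -2115/223 (m = 2115*(-1/223) = -2115/223 ≈ -9.4843)
(H + t(-23 + 15)) + m = (2888 + (300 + (-23 + 15))) - 2115/223 = (2888 + (300 - 8)) - 2115/223 = (2888 + 292) - 2115/223 = 3180 - 2115/223 = 707025/223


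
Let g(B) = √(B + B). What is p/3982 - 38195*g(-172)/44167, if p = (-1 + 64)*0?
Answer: -76390*I*√86/44167 ≈ -16.039*I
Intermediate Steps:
g(B) = √2*√B (g(B) = √(2*B) = √2*√B)
p = 0 (p = 63*0 = 0)
p/3982 - 38195*g(-172)/44167 = 0/3982 - 38195*2*I*√86/44167 = 0*(1/3982) - 38195*2*I*√86/44167 = 0 - 38195*2*I*√86/44167 = 0 - 76390*I*√86/44167 = -76390*I*√86/44167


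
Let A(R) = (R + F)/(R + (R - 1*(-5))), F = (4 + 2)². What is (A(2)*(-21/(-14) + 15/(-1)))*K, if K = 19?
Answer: -1083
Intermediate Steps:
F = 36 (F = 6² = 36)
A(R) = (36 + R)/(5 + 2*R) (A(R) = (R + 36)/(R + (R - 1*(-5))) = (36 + R)/(R + (R + 5)) = (36 + R)/(R + (5 + R)) = (36 + R)/(5 + 2*R))
(A(2)*(-21/(-14) + 15/(-1)))*K = (((36 + 2)/(5 + 2*2))*(-21/(-14) + 15/(-1)))*19 = ((38/(5 + 4))*(-21*(-1/14) + 15*(-1)))*19 = ((38/9)*(3/2 - 15))*19 = (((⅑)*38)*(-27/2))*19 = ((38/9)*(-27/2))*19 = -57*19 = -1083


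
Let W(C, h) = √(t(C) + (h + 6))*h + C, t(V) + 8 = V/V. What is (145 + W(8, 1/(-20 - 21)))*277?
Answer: 42381 - 277*I*√1722/1681 ≈ 42381.0 - 6.838*I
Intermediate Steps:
t(V) = -7 (t(V) = -8 + V/V = -8 + 1 = -7)
W(C, h) = C + h*√(-1 + h) (W(C, h) = √(-7 + (h + 6))*h + C = √(-7 + (6 + h))*h + C = √(-1 + h)*h + C = h*√(-1 + h) + C = C + h*√(-1 + h))
(145 + W(8, 1/(-20 - 21)))*277 = (145 + (8 + √(-1 + 1/(-20 - 21))/(-20 - 21)))*277 = (145 + (8 + √(-1 + 1/(-41))/(-41)))*277 = (145 + (8 - √(-1 - 1/41)/41))*277 = (145 + (8 - I*√1722/1681))*277 = (153 - I*√1722/1681)*277 = 42381 - 277*I*√1722/1681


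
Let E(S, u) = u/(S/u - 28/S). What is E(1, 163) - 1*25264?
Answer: -115306201/4563 ≈ -25270.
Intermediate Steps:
E(S, u) = u/(-28/S + S/u)
E(1, 163) - 1*25264 = 1*163**2/(1**2 - 28*163) - 1*25264 = 1*26569/(1 - 4564) - 25264 = 1*26569/(-4563) - 25264 = 1*26569*(-1/4563) - 25264 = -26569/4563 - 25264 = -115306201/4563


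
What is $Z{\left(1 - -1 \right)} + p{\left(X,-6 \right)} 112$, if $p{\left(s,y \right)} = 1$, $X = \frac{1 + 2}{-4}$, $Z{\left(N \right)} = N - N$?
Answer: $112$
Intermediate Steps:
$Z{\left(N \right)} = 0$
$X = - \frac{3}{4}$ ($X = 3 \left(- \frac{1}{4}\right) = - \frac{3}{4} \approx -0.75$)
$Z{\left(1 - -1 \right)} + p{\left(X,-6 \right)} 112 = 0 + 1 \cdot 112 = 0 + 112 = 112$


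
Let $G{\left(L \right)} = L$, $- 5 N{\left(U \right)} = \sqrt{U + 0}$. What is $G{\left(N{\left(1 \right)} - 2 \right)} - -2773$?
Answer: $\frac{13854}{5} \approx 2770.8$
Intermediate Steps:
$N{\left(U \right)} = - \frac{\sqrt{U}}{5}$ ($N{\left(U \right)} = - \frac{\sqrt{U + 0}}{5} = - \frac{\sqrt{U}}{5}$)
$G{\left(N{\left(1 \right)} - 2 \right)} - -2773 = \left(- \frac{\sqrt{1}}{5} - 2\right) - -2773 = \left(\left(- \frac{1}{5}\right) 1 - 2\right) + 2773 = \left(- \frac{1}{5} - 2\right) + 2773 = - \frac{11}{5} + 2773 = \frac{13854}{5}$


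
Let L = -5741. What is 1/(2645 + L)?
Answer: -1/3096 ≈ -0.00032300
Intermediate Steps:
1/(2645 + L) = 1/(2645 - 5741) = 1/(-3096) = -1/3096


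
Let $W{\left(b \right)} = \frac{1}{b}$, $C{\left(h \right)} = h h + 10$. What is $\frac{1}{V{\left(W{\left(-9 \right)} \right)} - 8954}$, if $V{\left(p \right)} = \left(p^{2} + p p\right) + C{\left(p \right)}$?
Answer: $- \frac{27}{241487} \approx -0.00011181$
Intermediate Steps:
$C{\left(h \right)} = 10 + h^{2}$ ($C{\left(h \right)} = h^{2} + 10 = 10 + h^{2}$)
$V{\left(p \right)} = 10 + 3 p^{2}$ ($V{\left(p \right)} = \left(p^{2} + p p\right) + \left(10 + p^{2}\right) = \left(p^{2} + p^{2}\right) + \left(10 + p^{2}\right) = 2 p^{2} + \left(10 + p^{2}\right) = 10 + 3 p^{2}$)
$\frac{1}{V{\left(W{\left(-9 \right)} \right)} - 8954} = \frac{1}{\left(10 + 3 \left(\frac{1}{-9}\right)^{2}\right) - 8954} = \frac{1}{\left(10 + 3 \left(- \frac{1}{9}\right)^{2}\right) - 8954} = \frac{1}{\left(10 + 3 \cdot \frac{1}{81}\right) - 8954} = \frac{1}{\left(10 + \frac{1}{27}\right) - 8954} = \frac{1}{\frac{271}{27} - 8954} = \frac{1}{- \frac{241487}{27}} = - \frac{27}{241487}$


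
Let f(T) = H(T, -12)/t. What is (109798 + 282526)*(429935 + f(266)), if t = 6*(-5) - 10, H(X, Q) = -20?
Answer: 168674015102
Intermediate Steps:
t = -40 (t = -30 - 10 = -40)
f(T) = ½ (f(T) = -20/(-40) = -20*(-1/40) = ½)
(109798 + 282526)*(429935 + f(266)) = (109798 + 282526)*(429935 + ½) = 392324*(859871/2) = 168674015102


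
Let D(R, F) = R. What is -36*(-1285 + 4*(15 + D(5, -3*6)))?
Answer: 43380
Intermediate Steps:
-36*(-1285 + 4*(15 + D(5, -3*6))) = -36*(-1285 + 4*(15 + 5)) = -36*(-1285 + 4*20) = -36*(-1285 + 80) = -36*(-1205) = 43380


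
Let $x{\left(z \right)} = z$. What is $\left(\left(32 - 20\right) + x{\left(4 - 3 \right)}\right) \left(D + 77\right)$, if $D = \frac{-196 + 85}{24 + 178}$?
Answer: $\frac{200759}{202} \approx 993.86$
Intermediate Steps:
$D = - \frac{111}{202} \approx -0.54951$
$\left(\left(32 - 20\right) + x{\left(4 - 3 \right)}\right) \left(D + 77\right) = \left(\left(32 - 20\right) + \left(4 - 3\right)\right) \left(- \frac{111}{202} + 77\right) = \left(12 + \left(4 - 3\right)\right) \frac{15443}{202} = \left(12 + 1\right) \frac{15443}{202} = 13 \cdot \frac{15443}{202} = \frac{200759}{202}$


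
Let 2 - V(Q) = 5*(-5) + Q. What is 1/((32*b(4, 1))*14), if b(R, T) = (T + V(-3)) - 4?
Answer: 1/12096 ≈ 8.2672e-5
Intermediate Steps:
V(Q) = 27 - Q (V(Q) = 2 - (5*(-5) + Q) = 2 - (-25 + Q) = 2 + (25 - Q) = 27 - Q)
b(R, T) = 26 + T (b(R, T) = (T + (27 - 1*(-3))) - 4 = (T + (27 + 3)) - 4 = (T + 30) - 4 = (30 + T) - 4 = 26 + T)
1/((32*b(4, 1))*14) = 1/((32*(26 + 1))*14) = 1/((32*27)*14) = 1/(864*14) = 1/12096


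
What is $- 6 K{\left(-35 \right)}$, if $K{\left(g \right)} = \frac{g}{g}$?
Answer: $-6$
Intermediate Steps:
$K{\left(g \right)} = 1$
$- 6 K{\left(-35 \right)} = \left(-6\right) 1 = -6$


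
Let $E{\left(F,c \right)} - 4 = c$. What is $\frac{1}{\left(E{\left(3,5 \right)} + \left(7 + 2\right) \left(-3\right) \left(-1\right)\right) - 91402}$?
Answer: $- \frac{1}{91366} \approx -1.0945 \cdot 10^{-5}$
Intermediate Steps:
$E{\left(F,c \right)} = 4 + c$
$\frac{1}{\left(E{\left(3,5 \right)} + \left(7 + 2\right) \left(-3\right) \left(-1\right)\right) - 91402} = \frac{1}{\left(\left(4 + 5\right) + \left(7 + 2\right) \left(-3\right) \left(-1\right)\right) - 91402} = \frac{1}{\left(9 + 9 \left(-3\right) \left(-1\right)\right) - 91402} = \frac{1}{\left(9 - -27\right) - 91402} = \frac{1}{\left(9 + 27\right) - 91402} = \frac{1}{36 - 91402} = \frac{1}{-91366} = - \frac{1}{91366}$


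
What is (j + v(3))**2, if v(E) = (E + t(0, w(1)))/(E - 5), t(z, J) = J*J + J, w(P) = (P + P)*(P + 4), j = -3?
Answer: 14161/4 ≈ 3540.3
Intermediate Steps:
w(P) = 2*P*(4 + P) (w(P) = (2*P)*(4 + P) = 2*P*(4 + P))
t(z, J) = J + J**2 (t(z, J) = J**2 + J = J + J**2)
v(E) = (110 + E)/(-5 + E) (v(E) = (E + (2*1*(4 + 1))*(1 + 2*1*(4 + 1)))/(E - 5) = (E + (2*1*5)*(1 + 2*1*5))/(-5 + E) = (E + 10*(1 + 10))/(-5 + E) = (E + 10*11)/(-5 + E) = (E + 110)/(-5 + E) = (110 + E)/(-5 + E))
(j + v(3))**2 = (-3 + (110 + 3)/(-5 + 3))**2 = (-3 + 113/(-2))**2 = (-3 - 1/2*113)**2 = (-3 - 113/2)**2 = (-119/2)**2 = 14161/4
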